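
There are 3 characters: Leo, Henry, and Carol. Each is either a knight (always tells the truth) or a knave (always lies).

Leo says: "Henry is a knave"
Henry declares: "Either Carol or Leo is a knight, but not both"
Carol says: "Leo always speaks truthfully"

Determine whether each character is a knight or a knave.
Leo is a knight.
Henry is a knave.
Carol is a knight.

Verification:
- Leo (knight) says "Henry is a knave" - this is TRUE because Henry is a knave.
- Henry (knave) says "Either Carol or Leo is a knight, but not both" - this is FALSE (a lie) because Carol is a knight and Leo is a knight.
- Carol (knight) says "Leo always speaks truthfully" - this is TRUE because Leo is a knight.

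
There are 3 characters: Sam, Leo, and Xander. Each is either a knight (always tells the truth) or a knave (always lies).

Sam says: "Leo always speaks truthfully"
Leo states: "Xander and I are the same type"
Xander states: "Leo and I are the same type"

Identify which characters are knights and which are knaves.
Sam is a knight.
Leo is a knight.
Xander is a knight.

Verification:
- Sam (knight) says "Leo always speaks truthfully" - this is TRUE because Leo is a knight.
- Leo (knight) says "Xander and I are the same type" - this is TRUE because Leo is a knight and Xander is a knight.
- Xander (knight) says "Leo and I are the same type" - this is TRUE because Xander is a knight and Leo is a knight.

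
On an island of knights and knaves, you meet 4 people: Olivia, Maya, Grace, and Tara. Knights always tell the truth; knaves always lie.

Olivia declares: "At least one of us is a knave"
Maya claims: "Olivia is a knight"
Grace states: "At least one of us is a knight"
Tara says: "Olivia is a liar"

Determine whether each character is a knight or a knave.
Olivia is a knight.
Maya is a knight.
Grace is a knight.
Tara is a knave.

Verification:
- Olivia (knight) says "At least one of us is a knave" - this is TRUE because Tara is a knave.
- Maya (knight) says "Olivia is a knight" - this is TRUE because Olivia is a knight.
- Grace (knight) says "At least one of us is a knight" - this is TRUE because Olivia, Maya, and Grace are knights.
- Tara (knave) says "Olivia is a liar" - this is FALSE (a lie) because Olivia is a knight.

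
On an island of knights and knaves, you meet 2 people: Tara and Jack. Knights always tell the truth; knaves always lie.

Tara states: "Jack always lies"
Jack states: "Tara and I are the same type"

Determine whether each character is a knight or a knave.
Tara is a knight.
Jack is a knave.

Verification:
- Tara (knight) says "Jack always lies" - this is TRUE because Jack is a knave.
- Jack (knave) says "Tara and I are the same type" - this is FALSE (a lie) because Jack is a knave and Tara is a knight.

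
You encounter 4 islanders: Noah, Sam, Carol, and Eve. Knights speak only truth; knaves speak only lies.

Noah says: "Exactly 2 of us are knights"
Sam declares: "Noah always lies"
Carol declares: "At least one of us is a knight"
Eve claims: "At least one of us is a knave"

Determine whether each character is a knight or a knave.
Noah is a knave.
Sam is a knight.
Carol is a knight.
Eve is a knight.

Verification:
- Noah (knave) says "Exactly 2 of us are knights" - this is FALSE (a lie) because there are 3 knights.
- Sam (knight) says "Noah always lies" - this is TRUE because Noah is a knave.
- Carol (knight) says "At least one of us is a knight" - this is TRUE because Sam, Carol, and Eve are knights.
- Eve (knight) says "At least one of us is a knave" - this is TRUE because Noah is a knave.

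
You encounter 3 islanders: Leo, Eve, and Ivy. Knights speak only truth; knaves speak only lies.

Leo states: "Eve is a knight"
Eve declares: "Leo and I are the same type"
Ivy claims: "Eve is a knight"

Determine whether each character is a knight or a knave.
Leo is a knight.
Eve is a knight.
Ivy is a knight.

Verification:
- Leo (knight) says "Eve is a knight" - this is TRUE because Eve is a knight.
- Eve (knight) says "Leo and I are the same type" - this is TRUE because Eve is a knight and Leo is a knight.
- Ivy (knight) says "Eve is a knight" - this is TRUE because Eve is a knight.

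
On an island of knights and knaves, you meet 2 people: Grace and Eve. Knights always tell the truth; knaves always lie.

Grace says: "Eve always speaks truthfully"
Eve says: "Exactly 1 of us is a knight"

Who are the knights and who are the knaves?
Grace is a knave.
Eve is a knave.

Verification:
- Grace (knave) says "Eve always speaks truthfully" - this is FALSE (a lie) because Eve is a knave.
- Eve (knave) says "Exactly 1 of us is a knight" - this is FALSE (a lie) because there are 0 knights.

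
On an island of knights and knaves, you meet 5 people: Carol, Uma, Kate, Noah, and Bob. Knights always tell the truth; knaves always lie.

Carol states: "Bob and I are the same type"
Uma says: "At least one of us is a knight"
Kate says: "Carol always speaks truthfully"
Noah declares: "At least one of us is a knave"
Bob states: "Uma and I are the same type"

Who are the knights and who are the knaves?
Carol is a knave.
Uma is a knight.
Kate is a knave.
Noah is a knight.
Bob is a knight.

Verification:
- Carol (knave) says "Bob and I are the same type" - this is FALSE (a lie) because Carol is a knave and Bob is a knight.
- Uma (knight) says "At least one of us is a knight" - this is TRUE because Uma, Noah, and Bob are knights.
- Kate (knave) says "Carol always speaks truthfully" - this is FALSE (a lie) because Carol is a knave.
- Noah (knight) says "At least one of us is a knave" - this is TRUE because Carol and Kate are knaves.
- Bob (knight) says "Uma and I are the same type" - this is TRUE because Bob is a knight and Uma is a knight.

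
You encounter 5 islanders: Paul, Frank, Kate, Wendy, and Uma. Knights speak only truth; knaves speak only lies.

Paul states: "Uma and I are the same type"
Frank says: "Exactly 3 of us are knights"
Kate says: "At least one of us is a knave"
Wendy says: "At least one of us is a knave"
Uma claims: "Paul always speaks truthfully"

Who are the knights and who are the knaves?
Paul is a knight.
Frank is a knave.
Kate is a knight.
Wendy is a knight.
Uma is a knight.

Verification:
- Paul (knight) says "Uma and I are the same type" - this is TRUE because Paul is a knight and Uma is a knight.
- Frank (knave) says "Exactly 3 of us are knights" - this is FALSE (a lie) because there are 4 knights.
- Kate (knight) says "At least one of us is a knave" - this is TRUE because Frank is a knave.
- Wendy (knight) says "At least one of us is a knave" - this is TRUE because Frank is a knave.
- Uma (knight) says "Paul always speaks truthfully" - this is TRUE because Paul is a knight.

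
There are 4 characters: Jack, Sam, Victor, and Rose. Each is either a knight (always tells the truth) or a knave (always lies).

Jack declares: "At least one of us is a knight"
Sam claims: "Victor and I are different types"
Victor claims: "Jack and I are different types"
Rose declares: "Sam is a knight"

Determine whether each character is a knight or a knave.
Jack is a knave.
Sam is a knave.
Victor is a knave.
Rose is a knave.

Verification:
- Jack (knave) says "At least one of us is a knight" - this is FALSE (a lie) because no one is a knight.
- Sam (knave) says "Victor and I are different types" - this is FALSE (a lie) because Sam is a knave and Victor is a knave.
- Victor (knave) says "Jack and I are different types" - this is FALSE (a lie) because Victor is a knave and Jack is a knave.
- Rose (knave) says "Sam is a knight" - this is FALSE (a lie) because Sam is a knave.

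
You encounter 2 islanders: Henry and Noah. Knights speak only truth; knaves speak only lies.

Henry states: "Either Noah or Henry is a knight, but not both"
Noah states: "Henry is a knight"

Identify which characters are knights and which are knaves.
Henry is a knave.
Noah is a knave.

Verification:
- Henry (knave) says "Either Noah or Henry is a knight, but not both" - this is FALSE (a lie) because Noah is a knave and Henry is a knave.
- Noah (knave) says "Henry is a knight" - this is FALSE (a lie) because Henry is a knave.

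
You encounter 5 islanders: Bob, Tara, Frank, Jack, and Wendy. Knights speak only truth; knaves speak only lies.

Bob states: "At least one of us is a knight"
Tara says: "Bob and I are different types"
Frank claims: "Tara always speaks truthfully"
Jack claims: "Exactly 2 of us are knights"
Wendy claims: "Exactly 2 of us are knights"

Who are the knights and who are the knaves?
Bob is a knave.
Tara is a knave.
Frank is a knave.
Jack is a knave.
Wendy is a knave.

Verification:
- Bob (knave) says "At least one of us is a knight" - this is FALSE (a lie) because no one is a knight.
- Tara (knave) says "Bob and I are different types" - this is FALSE (a lie) because Tara is a knave and Bob is a knave.
- Frank (knave) says "Tara always speaks truthfully" - this is FALSE (a lie) because Tara is a knave.
- Jack (knave) says "Exactly 2 of us are knights" - this is FALSE (a lie) because there are 0 knights.
- Wendy (knave) says "Exactly 2 of us are knights" - this is FALSE (a lie) because there are 0 knights.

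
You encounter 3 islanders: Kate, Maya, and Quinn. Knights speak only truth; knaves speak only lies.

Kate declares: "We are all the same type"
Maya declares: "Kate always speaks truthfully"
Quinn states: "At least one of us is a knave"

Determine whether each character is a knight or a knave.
Kate is a knave.
Maya is a knave.
Quinn is a knight.

Verification:
- Kate (knave) says "We are all the same type" - this is FALSE (a lie) because Quinn is a knight and Kate and Maya are knaves.
- Maya (knave) says "Kate always speaks truthfully" - this is FALSE (a lie) because Kate is a knave.
- Quinn (knight) says "At least one of us is a knave" - this is TRUE because Kate and Maya are knaves.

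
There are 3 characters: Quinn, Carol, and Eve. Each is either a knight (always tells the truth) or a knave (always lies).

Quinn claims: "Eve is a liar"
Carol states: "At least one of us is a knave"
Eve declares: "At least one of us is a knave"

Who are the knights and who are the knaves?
Quinn is a knave.
Carol is a knight.
Eve is a knight.

Verification:
- Quinn (knave) says "Eve is a liar" - this is FALSE (a lie) because Eve is a knight.
- Carol (knight) says "At least one of us is a knave" - this is TRUE because Quinn is a knave.
- Eve (knight) says "At least one of us is a knave" - this is TRUE because Quinn is a knave.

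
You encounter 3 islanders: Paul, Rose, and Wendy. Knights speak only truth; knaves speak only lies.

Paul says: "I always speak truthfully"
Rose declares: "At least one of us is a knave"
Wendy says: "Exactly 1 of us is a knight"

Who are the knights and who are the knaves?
Paul is a knight.
Rose is a knight.
Wendy is a knave.

Verification:
- Paul (knight) says "I always speak truthfully" - this is TRUE because Paul is a knight.
- Rose (knight) says "At least one of us is a knave" - this is TRUE because Wendy is a knave.
- Wendy (knave) says "Exactly 1 of us is a knight" - this is FALSE (a lie) because there are 2 knights.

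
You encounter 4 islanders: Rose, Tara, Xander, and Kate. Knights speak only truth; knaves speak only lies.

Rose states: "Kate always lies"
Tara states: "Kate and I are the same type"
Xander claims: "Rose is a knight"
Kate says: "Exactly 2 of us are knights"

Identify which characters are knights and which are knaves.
Rose is a knave.
Tara is a knight.
Xander is a knave.
Kate is a knight.

Verification:
- Rose (knave) says "Kate always lies" - this is FALSE (a lie) because Kate is a knight.
- Tara (knight) says "Kate and I are the same type" - this is TRUE because Tara is a knight and Kate is a knight.
- Xander (knave) says "Rose is a knight" - this is FALSE (a lie) because Rose is a knave.
- Kate (knight) says "Exactly 2 of us are knights" - this is TRUE because there are 2 knights.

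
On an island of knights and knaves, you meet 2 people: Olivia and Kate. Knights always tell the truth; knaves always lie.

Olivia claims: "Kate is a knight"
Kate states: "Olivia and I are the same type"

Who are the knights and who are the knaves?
Olivia is a knight.
Kate is a knight.

Verification:
- Olivia (knight) says "Kate is a knight" - this is TRUE because Kate is a knight.
- Kate (knight) says "Olivia and I are the same type" - this is TRUE because Kate is a knight and Olivia is a knight.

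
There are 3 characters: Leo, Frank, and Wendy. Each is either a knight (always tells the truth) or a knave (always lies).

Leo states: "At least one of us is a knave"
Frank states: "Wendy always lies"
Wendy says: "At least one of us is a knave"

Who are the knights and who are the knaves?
Leo is a knight.
Frank is a knave.
Wendy is a knight.

Verification:
- Leo (knight) says "At least one of us is a knave" - this is TRUE because Frank is a knave.
- Frank (knave) says "Wendy always lies" - this is FALSE (a lie) because Wendy is a knight.
- Wendy (knight) says "At least one of us is a knave" - this is TRUE because Frank is a knave.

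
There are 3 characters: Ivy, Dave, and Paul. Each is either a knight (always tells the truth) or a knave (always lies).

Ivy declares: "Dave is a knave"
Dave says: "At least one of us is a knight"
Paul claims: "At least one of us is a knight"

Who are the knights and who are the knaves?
Ivy is a knave.
Dave is a knight.
Paul is a knight.

Verification:
- Ivy (knave) says "Dave is a knave" - this is FALSE (a lie) because Dave is a knight.
- Dave (knight) says "At least one of us is a knight" - this is TRUE because Dave and Paul are knights.
- Paul (knight) says "At least one of us is a knight" - this is TRUE because Dave and Paul are knights.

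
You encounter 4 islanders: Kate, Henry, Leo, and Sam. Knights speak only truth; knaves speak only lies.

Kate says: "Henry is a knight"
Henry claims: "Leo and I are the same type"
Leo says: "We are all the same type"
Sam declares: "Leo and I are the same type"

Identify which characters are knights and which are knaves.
Kate is a knight.
Henry is a knight.
Leo is a knight.
Sam is a knight.

Verification:
- Kate (knight) says "Henry is a knight" - this is TRUE because Henry is a knight.
- Henry (knight) says "Leo and I are the same type" - this is TRUE because Henry is a knight and Leo is a knight.
- Leo (knight) says "We are all the same type" - this is TRUE because Kate, Henry, Leo, and Sam are knights.
- Sam (knight) says "Leo and I are the same type" - this is TRUE because Sam is a knight and Leo is a knight.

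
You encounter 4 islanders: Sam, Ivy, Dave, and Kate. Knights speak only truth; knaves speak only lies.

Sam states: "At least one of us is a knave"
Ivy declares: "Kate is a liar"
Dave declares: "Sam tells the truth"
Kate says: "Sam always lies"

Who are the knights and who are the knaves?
Sam is a knight.
Ivy is a knight.
Dave is a knight.
Kate is a knave.

Verification:
- Sam (knight) says "At least one of us is a knave" - this is TRUE because Kate is a knave.
- Ivy (knight) says "Kate is a liar" - this is TRUE because Kate is a knave.
- Dave (knight) says "Sam tells the truth" - this is TRUE because Sam is a knight.
- Kate (knave) says "Sam always lies" - this is FALSE (a lie) because Sam is a knight.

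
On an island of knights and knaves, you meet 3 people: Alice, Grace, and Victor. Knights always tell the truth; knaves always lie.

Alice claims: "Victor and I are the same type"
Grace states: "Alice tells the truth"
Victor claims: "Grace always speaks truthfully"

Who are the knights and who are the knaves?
Alice is a knight.
Grace is a knight.
Victor is a knight.

Verification:
- Alice (knight) says "Victor and I are the same type" - this is TRUE because Alice is a knight and Victor is a knight.
- Grace (knight) says "Alice tells the truth" - this is TRUE because Alice is a knight.
- Victor (knight) says "Grace always speaks truthfully" - this is TRUE because Grace is a knight.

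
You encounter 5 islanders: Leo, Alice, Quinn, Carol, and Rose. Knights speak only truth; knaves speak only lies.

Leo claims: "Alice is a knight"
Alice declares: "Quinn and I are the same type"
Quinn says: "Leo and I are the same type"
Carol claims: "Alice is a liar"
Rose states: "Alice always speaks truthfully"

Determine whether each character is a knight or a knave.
Leo is a knight.
Alice is a knight.
Quinn is a knight.
Carol is a knave.
Rose is a knight.

Verification:
- Leo (knight) says "Alice is a knight" - this is TRUE because Alice is a knight.
- Alice (knight) says "Quinn and I are the same type" - this is TRUE because Alice is a knight and Quinn is a knight.
- Quinn (knight) says "Leo and I are the same type" - this is TRUE because Quinn is a knight and Leo is a knight.
- Carol (knave) says "Alice is a liar" - this is FALSE (a lie) because Alice is a knight.
- Rose (knight) says "Alice always speaks truthfully" - this is TRUE because Alice is a knight.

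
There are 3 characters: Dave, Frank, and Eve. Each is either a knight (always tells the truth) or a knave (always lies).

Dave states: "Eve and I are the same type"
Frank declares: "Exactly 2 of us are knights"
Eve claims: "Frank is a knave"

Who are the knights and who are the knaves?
Dave is a knave.
Frank is a knave.
Eve is a knight.

Verification:
- Dave (knave) says "Eve and I are the same type" - this is FALSE (a lie) because Dave is a knave and Eve is a knight.
- Frank (knave) says "Exactly 2 of us are knights" - this is FALSE (a lie) because there are 1 knights.
- Eve (knight) says "Frank is a knave" - this is TRUE because Frank is a knave.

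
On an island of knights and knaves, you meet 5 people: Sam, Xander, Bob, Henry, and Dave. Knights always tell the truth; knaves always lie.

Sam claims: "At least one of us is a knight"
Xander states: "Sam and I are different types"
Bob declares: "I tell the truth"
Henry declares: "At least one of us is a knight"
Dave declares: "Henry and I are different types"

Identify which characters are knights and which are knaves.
Sam is a knave.
Xander is a knave.
Bob is a knave.
Henry is a knave.
Dave is a knave.

Verification:
- Sam (knave) says "At least one of us is a knight" - this is FALSE (a lie) because no one is a knight.
- Xander (knave) says "Sam and I are different types" - this is FALSE (a lie) because Xander is a knave and Sam is a knave.
- Bob (knave) says "I tell the truth" - this is FALSE (a lie) because Bob is a knave.
- Henry (knave) says "At least one of us is a knight" - this is FALSE (a lie) because no one is a knight.
- Dave (knave) says "Henry and I are different types" - this is FALSE (a lie) because Dave is a knave and Henry is a knave.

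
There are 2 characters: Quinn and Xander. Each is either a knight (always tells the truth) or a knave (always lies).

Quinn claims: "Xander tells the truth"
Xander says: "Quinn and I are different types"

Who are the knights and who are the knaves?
Quinn is a knave.
Xander is a knave.

Verification:
- Quinn (knave) says "Xander tells the truth" - this is FALSE (a lie) because Xander is a knave.
- Xander (knave) says "Quinn and I are different types" - this is FALSE (a lie) because Xander is a knave and Quinn is a knave.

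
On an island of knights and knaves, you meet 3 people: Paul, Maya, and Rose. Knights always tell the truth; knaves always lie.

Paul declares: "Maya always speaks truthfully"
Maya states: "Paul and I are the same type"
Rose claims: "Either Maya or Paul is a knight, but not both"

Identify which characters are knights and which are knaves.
Paul is a knight.
Maya is a knight.
Rose is a knave.

Verification:
- Paul (knight) says "Maya always speaks truthfully" - this is TRUE because Maya is a knight.
- Maya (knight) says "Paul and I are the same type" - this is TRUE because Maya is a knight and Paul is a knight.
- Rose (knave) says "Either Maya or Paul is a knight, but not both" - this is FALSE (a lie) because Maya is a knight and Paul is a knight.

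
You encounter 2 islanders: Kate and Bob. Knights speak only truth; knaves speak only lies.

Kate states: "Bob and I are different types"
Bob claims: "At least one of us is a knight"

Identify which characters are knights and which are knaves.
Kate is a knave.
Bob is a knave.

Verification:
- Kate (knave) says "Bob and I are different types" - this is FALSE (a lie) because Kate is a knave and Bob is a knave.
- Bob (knave) says "At least one of us is a knight" - this is FALSE (a lie) because no one is a knight.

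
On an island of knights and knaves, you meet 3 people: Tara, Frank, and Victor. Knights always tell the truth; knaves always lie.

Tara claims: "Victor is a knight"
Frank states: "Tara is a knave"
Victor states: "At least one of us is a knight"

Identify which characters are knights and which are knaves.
Tara is a knight.
Frank is a knave.
Victor is a knight.

Verification:
- Tara (knight) says "Victor is a knight" - this is TRUE because Victor is a knight.
- Frank (knave) says "Tara is a knave" - this is FALSE (a lie) because Tara is a knight.
- Victor (knight) says "At least one of us is a knight" - this is TRUE because Tara and Victor are knights.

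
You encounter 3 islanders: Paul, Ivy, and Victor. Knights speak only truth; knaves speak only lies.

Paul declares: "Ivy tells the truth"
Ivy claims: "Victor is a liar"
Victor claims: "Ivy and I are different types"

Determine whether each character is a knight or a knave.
Paul is a knave.
Ivy is a knave.
Victor is a knight.

Verification:
- Paul (knave) says "Ivy tells the truth" - this is FALSE (a lie) because Ivy is a knave.
- Ivy (knave) says "Victor is a liar" - this is FALSE (a lie) because Victor is a knight.
- Victor (knight) says "Ivy and I are different types" - this is TRUE because Victor is a knight and Ivy is a knave.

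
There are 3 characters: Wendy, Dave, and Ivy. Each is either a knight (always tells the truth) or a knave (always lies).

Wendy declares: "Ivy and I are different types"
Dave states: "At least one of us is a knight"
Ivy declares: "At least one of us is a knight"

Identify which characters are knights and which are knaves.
Wendy is a knave.
Dave is a knave.
Ivy is a knave.

Verification:
- Wendy (knave) says "Ivy and I are different types" - this is FALSE (a lie) because Wendy is a knave and Ivy is a knave.
- Dave (knave) says "At least one of us is a knight" - this is FALSE (a lie) because no one is a knight.
- Ivy (knave) says "At least one of us is a knight" - this is FALSE (a lie) because no one is a knight.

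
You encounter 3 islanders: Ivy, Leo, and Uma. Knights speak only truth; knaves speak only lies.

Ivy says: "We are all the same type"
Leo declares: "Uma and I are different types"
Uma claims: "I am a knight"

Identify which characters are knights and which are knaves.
Ivy is a knave.
Leo is a knight.
Uma is a knave.

Verification:
- Ivy (knave) says "We are all the same type" - this is FALSE (a lie) because Leo is a knight and Ivy and Uma are knaves.
- Leo (knight) says "Uma and I are different types" - this is TRUE because Leo is a knight and Uma is a knave.
- Uma (knave) says "I am a knight" - this is FALSE (a lie) because Uma is a knave.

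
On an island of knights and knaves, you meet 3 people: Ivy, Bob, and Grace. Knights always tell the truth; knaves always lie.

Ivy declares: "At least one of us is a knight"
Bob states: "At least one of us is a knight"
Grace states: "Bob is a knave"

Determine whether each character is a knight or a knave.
Ivy is a knight.
Bob is a knight.
Grace is a knave.

Verification:
- Ivy (knight) says "At least one of us is a knight" - this is TRUE because Ivy and Bob are knights.
- Bob (knight) says "At least one of us is a knight" - this is TRUE because Ivy and Bob are knights.
- Grace (knave) says "Bob is a knave" - this is FALSE (a lie) because Bob is a knight.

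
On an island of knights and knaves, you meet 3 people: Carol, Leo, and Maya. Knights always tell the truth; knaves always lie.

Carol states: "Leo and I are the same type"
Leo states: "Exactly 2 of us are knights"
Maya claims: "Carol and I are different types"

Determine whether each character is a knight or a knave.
Carol is a knave.
Leo is a knight.
Maya is a knight.

Verification:
- Carol (knave) says "Leo and I are the same type" - this is FALSE (a lie) because Carol is a knave and Leo is a knight.
- Leo (knight) says "Exactly 2 of us are knights" - this is TRUE because there are 2 knights.
- Maya (knight) says "Carol and I are different types" - this is TRUE because Maya is a knight and Carol is a knave.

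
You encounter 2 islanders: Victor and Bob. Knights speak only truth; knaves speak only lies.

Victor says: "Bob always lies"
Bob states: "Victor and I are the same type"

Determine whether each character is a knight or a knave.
Victor is a knight.
Bob is a knave.

Verification:
- Victor (knight) says "Bob always lies" - this is TRUE because Bob is a knave.
- Bob (knave) says "Victor and I are the same type" - this is FALSE (a lie) because Bob is a knave and Victor is a knight.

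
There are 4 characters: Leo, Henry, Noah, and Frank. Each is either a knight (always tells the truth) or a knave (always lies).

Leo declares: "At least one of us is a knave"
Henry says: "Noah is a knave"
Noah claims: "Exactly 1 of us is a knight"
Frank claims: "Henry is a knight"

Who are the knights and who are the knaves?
Leo is a knight.
Henry is a knight.
Noah is a knave.
Frank is a knight.

Verification:
- Leo (knight) says "At least one of us is a knave" - this is TRUE because Noah is a knave.
- Henry (knight) says "Noah is a knave" - this is TRUE because Noah is a knave.
- Noah (knave) says "Exactly 1 of us is a knight" - this is FALSE (a lie) because there are 3 knights.
- Frank (knight) says "Henry is a knight" - this is TRUE because Henry is a knight.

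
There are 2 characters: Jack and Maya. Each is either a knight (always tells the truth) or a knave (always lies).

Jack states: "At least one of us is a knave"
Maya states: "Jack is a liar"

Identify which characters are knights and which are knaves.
Jack is a knight.
Maya is a knave.

Verification:
- Jack (knight) says "At least one of us is a knave" - this is TRUE because Maya is a knave.
- Maya (knave) says "Jack is a liar" - this is FALSE (a lie) because Jack is a knight.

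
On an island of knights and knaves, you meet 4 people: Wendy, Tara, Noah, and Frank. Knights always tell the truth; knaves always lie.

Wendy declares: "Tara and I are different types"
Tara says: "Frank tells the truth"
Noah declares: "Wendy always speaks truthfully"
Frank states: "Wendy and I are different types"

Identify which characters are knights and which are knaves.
Wendy is a knave.
Tara is a knave.
Noah is a knave.
Frank is a knave.

Verification:
- Wendy (knave) says "Tara and I are different types" - this is FALSE (a lie) because Wendy is a knave and Tara is a knave.
- Tara (knave) says "Frank tells the truth" - this is FALSE (a lie) because Frank is a knave.
- Noah (knave) says "Wendy always speaks truthfully" - this is FALSE (a lie) because Wendy is a knave.
- Frank (knave) says "Wendy and I are different types" - this is FALSE (a lie) because Frank is a knave and Wendy is a knave.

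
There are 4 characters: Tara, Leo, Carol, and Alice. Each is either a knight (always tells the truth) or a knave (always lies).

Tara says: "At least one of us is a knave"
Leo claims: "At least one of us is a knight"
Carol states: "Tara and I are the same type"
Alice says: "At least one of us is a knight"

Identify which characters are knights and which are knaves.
Tara is a knight.
Leo is a knight.
Carol is a knave.
Alice is a knight.

Verification:
- Tara (knight) says "At least one of us is a knave" - this is TRUE because Carol is a knave.
- Leo (knight) says "At least one of us is a knight" - this is TRUE because Tara, Leo, and Alice are knights.
- Carol (knave) says "Tara and I are the same type" - this is FALSE (a lie) because Carol is a knave and Tara is a knight.
- Alice (knight) says "At least one of us is a knight" - this is TRUE because Tara, Leo, and Alice are knights.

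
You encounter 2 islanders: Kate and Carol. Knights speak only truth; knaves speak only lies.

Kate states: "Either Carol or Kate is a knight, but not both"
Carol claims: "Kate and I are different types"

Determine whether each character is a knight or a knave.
Kate is a knave.
Carol is a knave.

Verification:
- Kate (knave) says "Either Carol or Kate is a knight, but not both" - this is FALSE (a lie) because Carol is a knave and Kate is a knave.
- Carol (knave) says "Kate and I are different types" - this is FALSE (a lie) because Carol is a knave and Kate is a knave.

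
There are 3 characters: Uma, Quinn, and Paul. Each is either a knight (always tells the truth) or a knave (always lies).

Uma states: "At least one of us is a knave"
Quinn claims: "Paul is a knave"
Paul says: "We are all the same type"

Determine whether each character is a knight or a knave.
Uma is a knight.
Quinn is a knight.
Paul is a knave.

Verification:
- Uma (knight) says "At least one of us is a knave" - this is TRUE because Paul is a knave.
- Quinn (knight) says "Paul is a knave" - this is TRUE because Paul is a knave.
- Paul (knave) says "We are all the same type" - this is FALSE (a lie) because Uma and Quinn are knights and Paul is a knave.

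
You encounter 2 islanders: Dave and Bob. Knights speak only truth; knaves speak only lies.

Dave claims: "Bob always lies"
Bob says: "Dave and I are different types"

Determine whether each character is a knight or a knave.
Dave is a knave.
Bob is a knight.

Verification:
- Dave (knave) says "Bob always lies" - this is FALSE (a lie) because Bob is a knight.
- Bob (knight) says "Dave and I are different types" - this is TRUE because Bob is a knight and Dave is a knave.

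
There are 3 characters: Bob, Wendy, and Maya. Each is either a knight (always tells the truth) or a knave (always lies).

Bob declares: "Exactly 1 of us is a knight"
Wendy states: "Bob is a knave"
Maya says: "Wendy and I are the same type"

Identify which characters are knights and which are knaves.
Bob is a knave.
Wendy is a knight.
Maya is a knight.

Verification:
- Bob (knave) says "Exactly 1 of us is a knight" - this is FALSE (a lie) because there are 2 knights.
- Wendy (knight) says "Bob is a knave" - this is TRUE because Bob is a knave.
- Maya (knight) says "Wendy and I are the same type" - this is TRUE because Maya is a knight and Wendy is a knight.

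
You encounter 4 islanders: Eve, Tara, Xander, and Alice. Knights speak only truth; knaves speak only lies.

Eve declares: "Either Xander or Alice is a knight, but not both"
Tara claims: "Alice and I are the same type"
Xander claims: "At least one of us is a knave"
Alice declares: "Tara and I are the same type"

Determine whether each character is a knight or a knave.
Eve is a knave.
Tara is a knight.
Xander is a knight.
Alice is a knight.

Verification:
- Eve (knave) says "Either Xander or Alice is a knight, but not both" - this is FALSE (a lie) because Xander is a knight and Alice is a knight.
- Tara (knight) says "Alice and I are the same type" - this is TRUE because Tara is a knight and Alice is a knight.
- Xander (knight) says "At least one of us is a knave" - this is TRUE because Eve is a knave.
- Alice (knight) says "Tara and I are the same type" - this is TRUE because Alice is a knight and Tara is a knight.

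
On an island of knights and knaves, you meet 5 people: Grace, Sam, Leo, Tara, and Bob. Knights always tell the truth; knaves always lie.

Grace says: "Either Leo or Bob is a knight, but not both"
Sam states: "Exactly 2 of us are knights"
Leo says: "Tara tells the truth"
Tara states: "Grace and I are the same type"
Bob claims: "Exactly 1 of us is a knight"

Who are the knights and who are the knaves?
Grace is a knight.
Sam is a knave.
Leo is a knight.
Tara is a knight.
Bob is a knave.

Verification:
- Grace (knight) says "Either Leo or Bob is a knight, but not both" - this is TRUE because Leo is a knight and Bob is a knave.
- Sam (knave) says "Exactly 2 of us are knights" - this is FALSE (a lie) because there are 3 knights.
- Leo (knight) says "Tara tells the truth" - this is TRUE because Tara is a knight.
- Tara (knight) says "Grace and I are the same type" - this is TRUE because Tara is a knight and Grace is a knight.
- Bob (knave) says "Exactly 1 of us is a knight" - this is FALSE (a lie) because there are 3 knights.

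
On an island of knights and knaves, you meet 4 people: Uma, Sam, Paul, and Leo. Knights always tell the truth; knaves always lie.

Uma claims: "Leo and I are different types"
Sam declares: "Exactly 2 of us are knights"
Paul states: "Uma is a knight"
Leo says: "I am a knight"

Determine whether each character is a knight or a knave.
Uma is a knave.
Sam is a knave.
Paul is a knave.
Leo is a knave.

Verification:
- Uma (knave) says "Leo and I are different types" - this is FALSE (a lie) because Uma is a knave and Leo is a knave.
- Sam (knave) says "Exactly 2 of us are knights" - this is FALSE (a lie) because there are 0 knights.
- Paul (knave) says "Uma is a knight" - this is FALSE (a lie) because Uma is a knave.
- Leo (knave) says "I am a knight" - this is FALSE (a lie) because Leo is a knave.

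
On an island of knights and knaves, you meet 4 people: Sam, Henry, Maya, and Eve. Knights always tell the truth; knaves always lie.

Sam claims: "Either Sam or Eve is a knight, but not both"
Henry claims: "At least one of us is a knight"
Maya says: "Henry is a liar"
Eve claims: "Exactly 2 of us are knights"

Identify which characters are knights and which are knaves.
Sam is a knave.
Henry is a knight.
Maya is a knave.
Eve is a knave.

Verification:
- Sam (knave) says "Either Sam or Eve is a knight, but not both" - this is FALSE (a lie) because Sam is a knave and Eve is a knave.
- Henry (knight) says "At least one of us is a knight" - this is TRUE because Henry is a knight.
- Maya (knave) says "Henry is a liar" - this is FALSE (a lie) because Henry is a knight.
- Eve (knave) says "Exactly 2 of us are knights" - this is FALSE (a lie) because there are 1 knights.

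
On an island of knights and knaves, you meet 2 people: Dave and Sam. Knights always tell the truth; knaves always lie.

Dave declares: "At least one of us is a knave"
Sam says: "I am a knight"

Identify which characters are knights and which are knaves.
Dave is a knight.
Sam is a knave.

Verification:
- Dave (knight) says "At least one of us is a knave" - this is TRUE because Sam is a knave.
- Sam (knave) says "I am a knight" - this is FALSE (a lie) because Sam is a knave.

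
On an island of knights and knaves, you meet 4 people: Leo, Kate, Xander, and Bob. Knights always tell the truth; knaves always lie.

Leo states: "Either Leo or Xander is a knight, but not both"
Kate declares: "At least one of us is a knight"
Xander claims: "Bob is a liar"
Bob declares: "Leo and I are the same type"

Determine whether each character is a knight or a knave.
Leo is a knight.
Kate is a knight.
Xander is a knave.
Bob is a knight.

Verification:
- Leo (knight) says "Either Leo or Xander is a knight, but not both" - this is TRUE because Leo is a knight and Xander is a knave.
- Kate (knight) says "At least one of us is a knight" - this is TRUE because Leo, Kate, and Bob are knights.
- Xander (knave) says "Bob is a liar" - this is FALSE (a lie) because Bob is a knight.
- Bob (knight) says "Leo and I are the same type" - this is TRUE because Bob is a knight and Leo is a knight.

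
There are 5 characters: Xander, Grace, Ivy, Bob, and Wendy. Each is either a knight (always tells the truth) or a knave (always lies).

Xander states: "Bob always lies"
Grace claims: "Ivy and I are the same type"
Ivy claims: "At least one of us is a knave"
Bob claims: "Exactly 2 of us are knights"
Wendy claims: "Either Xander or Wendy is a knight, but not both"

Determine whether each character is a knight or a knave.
Xander is a knave.
Grace is a knave.
Ivy is a knight.
Bob is a knight.
Wendy is a knave.

Verification:
- Xander (knave) says "Bob always lies" - this is FALSE (a lie) because Bob is a knight.
- Grace (knave) says "Ivy and I are the same type" - this is FALSE (a lie) because Grace is a knave and Ivy is a knight.
- Ivy (knight) says "At least one of us is a knave" - this is TRUE because Xander, Grace, and Wendy are knaves.
- Bob (knight) says "Exactly 2 of us are knights" - this is TRUE because there are 2 knights.
- Wendy (knave) says "Either Xander or Wendy is a knight, but not both" - this is FALSE (a lie) because Xander is a knave and Wendy is a knave.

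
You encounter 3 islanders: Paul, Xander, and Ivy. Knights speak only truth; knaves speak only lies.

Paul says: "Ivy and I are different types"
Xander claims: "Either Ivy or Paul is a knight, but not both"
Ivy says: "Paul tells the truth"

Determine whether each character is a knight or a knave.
Paul is a knave.
Xander is a knave.
Ivy is a knave.

Verification:
- Paul (knave) says "Ivy and I are different types" - this is FALSE (a lie) because Paul is a knave and Ivy is a knave.
- Xander (knave) says "Either Ivy or Paul is a knight, but not both" - this is FALSE (a lie) because Ivy is a knave and Paul is a knave.
- Ivy (knave) says "Paul tells the truth" - this is FALSE (a lie) because Paul is a knave.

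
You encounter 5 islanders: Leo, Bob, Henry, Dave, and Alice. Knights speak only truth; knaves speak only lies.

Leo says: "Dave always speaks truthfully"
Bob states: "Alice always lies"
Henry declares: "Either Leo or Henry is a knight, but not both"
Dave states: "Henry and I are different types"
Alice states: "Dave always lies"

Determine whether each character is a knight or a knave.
Leo is a knave.
Bob is a knave.
Henry is a knave.
Dave is a knave.
Alice is a knight.

Verification:
- Leo (knave) says "Dave always speaks truthfully" - this is FALSE (a lie) because Dave is a knave.
- Bob (knave) says "Alice always lies" - this is FALSE (a lie) because Alice is a knight.
- Henry (knave) says "Either Leo or Henry is a knight, but not both" - this is FALSE (a lie) because Leo is a knave and Henry is a knave.
- Dave (knave) says "Henry and I are different types" - this is FALSE (a lie) because Dave is a knave and Henry is a knave.
- Alice (knight) says "Dave always lies" - this is TRUE because Dave is a knave.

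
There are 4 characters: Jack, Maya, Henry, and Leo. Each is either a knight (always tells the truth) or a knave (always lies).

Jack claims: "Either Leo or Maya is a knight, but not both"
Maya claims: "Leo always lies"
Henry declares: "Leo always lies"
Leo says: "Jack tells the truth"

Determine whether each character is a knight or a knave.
Jack is a knight.
Maya is a knave.
Henry is a knave.
Leo is a knight.

Verification:
- Jack (knight) says "Either Leo or Maya is a knight, but not both" - this is TRUE because Leo is a knight and Maya is a knave.
- Maya (knave) says "Leo always lies" - this is FALSE (a lie) because Leo is a knight.
- Henry (knave) says "Leo always lies" - this is FALSE (a lie) because Leo is a knight.
- Leo (knight) says "Jack tells the truth" - this is TRUE because Jack is a knight.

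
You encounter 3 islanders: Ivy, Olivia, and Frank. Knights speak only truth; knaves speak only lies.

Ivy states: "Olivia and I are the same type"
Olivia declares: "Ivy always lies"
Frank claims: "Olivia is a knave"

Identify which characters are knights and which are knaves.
Ivy is a knave.
Olivia is a knight.
Frank is a knave.

Verification:
- Ivy (knave) says "Olivia and I are the same type" - this is FALSE (a lie) because Ivy is a knave and Olivia is a knight.
- Olivia (knight) says "Ivy always lies" - this is TRUE because Ivy is a knave.
- Frank (knave) says "Olivia is a knave" - this is FALSE (a lie) because Olivia is a knight.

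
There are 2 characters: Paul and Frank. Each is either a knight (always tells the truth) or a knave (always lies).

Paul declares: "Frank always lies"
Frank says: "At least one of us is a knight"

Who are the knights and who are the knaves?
Paul is a knave.
Frank is a knight.

Verification:
- Paul (knave) says "Frank always lies" - this is FALSE (a lie) because Frank is a knight.
- Frank (knight) says "At least one of us is a knight" - this is TRUE because Frank is a knight.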